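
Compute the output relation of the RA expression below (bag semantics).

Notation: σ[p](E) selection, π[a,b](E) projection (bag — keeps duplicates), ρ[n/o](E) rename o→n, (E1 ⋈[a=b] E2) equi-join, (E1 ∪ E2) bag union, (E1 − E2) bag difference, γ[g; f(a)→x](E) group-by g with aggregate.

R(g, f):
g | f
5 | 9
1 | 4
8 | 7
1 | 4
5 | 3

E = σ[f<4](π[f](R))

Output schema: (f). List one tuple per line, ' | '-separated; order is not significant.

Subexpression sizes:
  R → 5
  π[f](R) → 5
  σ[f<4](π[f](R)) → 1

== RESULT ==
f
3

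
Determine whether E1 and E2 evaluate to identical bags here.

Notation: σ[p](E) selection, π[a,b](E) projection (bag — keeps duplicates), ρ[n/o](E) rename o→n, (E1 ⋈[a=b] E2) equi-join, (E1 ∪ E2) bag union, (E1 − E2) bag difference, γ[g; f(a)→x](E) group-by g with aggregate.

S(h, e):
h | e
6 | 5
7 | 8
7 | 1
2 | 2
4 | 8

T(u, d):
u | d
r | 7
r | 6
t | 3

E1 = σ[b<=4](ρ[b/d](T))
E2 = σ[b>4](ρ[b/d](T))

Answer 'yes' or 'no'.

E1 per-node cardinality:
  T → 3
  ρ[b/d](T) → 3
  σ[b<=4](ρ[b/d](T)) → 1
E2 per-node cardinality:
  T → 3
  ρ[b/d](T) → 3
  σ[b>4](ρ[b/d](T)) → 2

E1 result:
u | b
t | 3
E2 result:
u | b
r | 6
r | 7
Witness: ('t', 3) appears 1× in E1 but 0× in E2.

no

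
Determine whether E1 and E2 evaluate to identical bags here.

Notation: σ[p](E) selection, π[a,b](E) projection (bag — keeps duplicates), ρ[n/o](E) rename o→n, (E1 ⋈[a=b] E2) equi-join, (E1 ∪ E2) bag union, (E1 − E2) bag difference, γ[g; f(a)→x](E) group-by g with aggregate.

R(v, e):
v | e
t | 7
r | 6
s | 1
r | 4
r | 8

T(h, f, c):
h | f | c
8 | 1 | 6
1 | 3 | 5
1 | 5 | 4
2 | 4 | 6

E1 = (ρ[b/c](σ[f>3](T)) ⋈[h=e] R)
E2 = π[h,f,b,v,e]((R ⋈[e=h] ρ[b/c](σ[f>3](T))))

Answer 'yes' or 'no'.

E1 stepwise |·|:
  T → 4
  σ[f>3](T) → 2
  ρ[b/c](σ[f>3](T)) → 2
  R → 5
  (ρ[b/c](σ[f>3](T)) ⋈[h=e] R) → 1
E2 stepwise |·|:
  R → 5
  T → 4
  σ[f>3](T) → 2
  ρ[b/c](σ[f>3](T)) → 2
  (R ⋈[e=h] ρ[b/c](σ[f>3](T))) → 1
  π[h,f,b,v,e]((R ⋈[e=h] ρ[b/c](σ[f>3](T)))) → 1

E1 and E2 produce the same multiset:
h | f | b | v | e
1 | 5 | 4 | s | 1

yes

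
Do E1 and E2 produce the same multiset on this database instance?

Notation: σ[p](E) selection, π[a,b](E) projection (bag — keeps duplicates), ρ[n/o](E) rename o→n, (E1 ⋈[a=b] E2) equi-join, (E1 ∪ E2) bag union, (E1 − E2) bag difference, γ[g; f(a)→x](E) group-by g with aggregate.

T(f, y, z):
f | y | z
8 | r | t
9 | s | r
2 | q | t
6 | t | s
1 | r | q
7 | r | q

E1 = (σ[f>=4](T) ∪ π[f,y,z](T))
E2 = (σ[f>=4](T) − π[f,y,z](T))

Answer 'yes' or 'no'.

E1 stepwise |·|:
  T → 6
  σ[f>=4](T) → 4
  T → 6
  π[f,y,z](T) → 6
  (σ[f>=4](T) ∪ π[f,y,z](T)) → 10
E2 stepwise |·|:
  T → 6
  σ[f>=4](T) → 4
  T → 6
  π[f,y,z](T) → 6
  (σ[f>=4](T) − π[f,y,z](T)) → 0

E1 result:
f | y | z
1 | r | q
2 | q | t
6 | t | s
6 | t | s
7 | r | q
7 | r | q
8 | r | t
8 | r | t
9 | s | r
9 | s | r
E2 result:
f | y | z
(0 rows)
Witness: (7, 'r', 'q') appears 2× in E1 but 0× in E2.

no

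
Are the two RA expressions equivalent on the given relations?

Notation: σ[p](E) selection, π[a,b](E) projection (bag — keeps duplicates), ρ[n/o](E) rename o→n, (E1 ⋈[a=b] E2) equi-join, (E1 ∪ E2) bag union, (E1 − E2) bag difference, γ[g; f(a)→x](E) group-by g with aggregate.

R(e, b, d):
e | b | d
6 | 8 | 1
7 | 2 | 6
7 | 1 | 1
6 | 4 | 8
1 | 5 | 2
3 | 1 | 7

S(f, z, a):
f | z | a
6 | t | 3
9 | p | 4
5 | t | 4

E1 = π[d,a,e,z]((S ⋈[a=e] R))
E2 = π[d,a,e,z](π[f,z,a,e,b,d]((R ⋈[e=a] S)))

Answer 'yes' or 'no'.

E1 row counts bottom-up:
  S → 3
  R → 6
  (S ⋈[a=e] R) → 1
  π[d,a,e,z]((S ⋈[a=e] R)) → 1
E2 row counts bottom-up:
  R → 6
  S → 3
  (R ⋈[e=a] S) → 1
  π[f,z,a,e,b,d]((R ⋈[e=a] S)) → 1
  π[d,a,e,z](π[f,z,a,e,b,d]((R ⋈[e=a] S))) → 1

E1 and E2 produce the same multiset:
d | a | e | z
7 | 3 | 3 | t

yes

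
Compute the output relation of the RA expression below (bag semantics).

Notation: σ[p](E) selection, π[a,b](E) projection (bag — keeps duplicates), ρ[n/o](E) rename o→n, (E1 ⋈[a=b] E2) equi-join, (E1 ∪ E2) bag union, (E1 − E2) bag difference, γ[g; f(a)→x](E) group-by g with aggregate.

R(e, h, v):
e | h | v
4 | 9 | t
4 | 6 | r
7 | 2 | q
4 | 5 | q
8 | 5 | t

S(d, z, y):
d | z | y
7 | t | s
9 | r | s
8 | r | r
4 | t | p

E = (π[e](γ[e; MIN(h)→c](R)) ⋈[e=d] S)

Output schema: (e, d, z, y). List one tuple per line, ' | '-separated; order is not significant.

Subexpression sizes:
  R → 5
  γ[e; MIN(h)→c](R) → 3
  π[e](γ[e; MIN(h)→c](R)) → 3
  S → 4
  (π[e](γ[e; MIN(h)→c](R)) ⋈[e=d] S) → 3

== RESULT ==
e | d | z | y
4 | 4 | t | p
7 | 7 | t | s
8 | 8 | r | r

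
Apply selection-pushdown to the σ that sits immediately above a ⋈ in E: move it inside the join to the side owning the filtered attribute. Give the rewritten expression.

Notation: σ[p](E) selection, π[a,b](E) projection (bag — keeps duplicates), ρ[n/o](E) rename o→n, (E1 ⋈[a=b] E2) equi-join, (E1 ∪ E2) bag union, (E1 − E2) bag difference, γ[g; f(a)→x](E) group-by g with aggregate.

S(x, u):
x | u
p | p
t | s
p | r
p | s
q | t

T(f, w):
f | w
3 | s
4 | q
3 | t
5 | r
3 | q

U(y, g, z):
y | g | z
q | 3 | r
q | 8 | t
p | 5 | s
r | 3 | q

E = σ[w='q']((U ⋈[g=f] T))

σ filters on w, owned by the right side.
E' = (U ⋈[g=f] σ[w='q'](T))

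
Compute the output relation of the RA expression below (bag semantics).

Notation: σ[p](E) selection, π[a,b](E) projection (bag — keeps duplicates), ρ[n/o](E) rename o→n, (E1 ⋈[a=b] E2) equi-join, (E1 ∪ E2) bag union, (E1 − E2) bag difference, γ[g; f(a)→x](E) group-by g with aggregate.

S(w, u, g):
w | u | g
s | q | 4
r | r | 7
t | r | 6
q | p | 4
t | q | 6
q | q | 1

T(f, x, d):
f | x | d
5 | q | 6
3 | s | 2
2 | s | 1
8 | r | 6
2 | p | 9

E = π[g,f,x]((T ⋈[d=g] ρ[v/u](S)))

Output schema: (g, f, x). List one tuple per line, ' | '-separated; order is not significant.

Row counts bottom-up:
  T → 5
  S → 6
  ρ[v/u](S) → 6
  (T ⋈[d=g] ρ[v/u](S)) → 5
  π[g,f,x]((T ⋈[d=g] ρ[v/u](S))) → 5

== RESULT ==
g | f | x
1 | 2 | s
6 | 5 | q
6 | 5 | q
6 | 8 | r
6 | 8 | r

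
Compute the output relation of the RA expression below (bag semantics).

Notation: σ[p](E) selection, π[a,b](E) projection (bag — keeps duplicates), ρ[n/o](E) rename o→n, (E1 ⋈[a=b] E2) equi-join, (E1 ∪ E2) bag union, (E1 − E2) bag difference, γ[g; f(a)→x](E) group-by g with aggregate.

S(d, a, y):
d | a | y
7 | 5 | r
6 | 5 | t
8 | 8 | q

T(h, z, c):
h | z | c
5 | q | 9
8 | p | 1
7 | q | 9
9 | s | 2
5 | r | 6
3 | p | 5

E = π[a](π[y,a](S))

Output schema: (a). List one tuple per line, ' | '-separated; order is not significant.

Per-node cardinality:
  S → 3
  π[y,a](S) → 3
  π[a](π[y,a](S)) → 3

== RESULT ==
a
5
5
8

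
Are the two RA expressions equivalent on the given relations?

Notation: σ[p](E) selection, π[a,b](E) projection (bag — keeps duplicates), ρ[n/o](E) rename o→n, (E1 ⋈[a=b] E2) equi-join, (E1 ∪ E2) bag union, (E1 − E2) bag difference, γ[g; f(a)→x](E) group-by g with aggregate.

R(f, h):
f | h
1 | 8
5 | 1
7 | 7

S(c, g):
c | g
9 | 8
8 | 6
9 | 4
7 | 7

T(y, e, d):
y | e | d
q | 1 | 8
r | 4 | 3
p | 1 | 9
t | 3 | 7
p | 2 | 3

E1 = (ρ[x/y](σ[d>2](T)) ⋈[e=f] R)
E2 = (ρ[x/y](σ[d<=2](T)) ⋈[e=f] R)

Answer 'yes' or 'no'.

E1 stepwise |·|:
  T → 5
  σ[d>2](T) → 5
  ρ[x/y](σ[d>2](T)) → 5
  R → 3
  (ρ[x/y](σ[d>2](T)) ⋈[e=f] R) → 2
E2 stepwise |·|:
  T → 5
  σ[d<=2](T) → 0
  ρ[x/y](σ[d<=2](T)) → 0
  R → 3
  (ρ[x/y](σ[d<=2](T)) ⋈[e=f] R) → 0

E1 result:
x | e | d | f | h
p | 1 | 9 | 1 | 8
q | 1 | 8 | 1 | 8
E2 result:
x | e | d | f | h
(0 rows)
Witness: ('p', 1, 9, 1, 8) appears 1× in E1 but 0× in E2.

no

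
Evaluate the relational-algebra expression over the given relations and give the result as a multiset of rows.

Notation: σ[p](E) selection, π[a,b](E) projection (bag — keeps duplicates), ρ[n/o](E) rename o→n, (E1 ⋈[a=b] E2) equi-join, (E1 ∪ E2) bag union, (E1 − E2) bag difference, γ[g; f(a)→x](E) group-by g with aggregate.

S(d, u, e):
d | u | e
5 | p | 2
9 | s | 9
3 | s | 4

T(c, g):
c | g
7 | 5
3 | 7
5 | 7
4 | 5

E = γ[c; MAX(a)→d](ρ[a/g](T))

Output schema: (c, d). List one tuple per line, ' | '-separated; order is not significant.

Stepwise |·|:
  T → 4
  ρ[a/g](T) → 4
  γ[c; MAX(a)→d](ρ[a/g](T)) → 4

== RESULT ==
c | d
3 | 7
4 | 5
5 | 7
7 | 5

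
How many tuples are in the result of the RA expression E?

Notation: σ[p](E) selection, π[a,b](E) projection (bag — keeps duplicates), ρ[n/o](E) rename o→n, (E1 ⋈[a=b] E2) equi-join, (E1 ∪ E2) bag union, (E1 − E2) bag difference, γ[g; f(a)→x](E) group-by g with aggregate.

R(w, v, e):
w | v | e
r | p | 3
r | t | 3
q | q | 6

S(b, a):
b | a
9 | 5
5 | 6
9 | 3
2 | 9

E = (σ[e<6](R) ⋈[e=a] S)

Row counts bottom-up:
  R → 3
  σ[e<6](R) → 2
  S → 4
  (σ[e<6](R) ⋈[e=a] S) → 2

|E| = 2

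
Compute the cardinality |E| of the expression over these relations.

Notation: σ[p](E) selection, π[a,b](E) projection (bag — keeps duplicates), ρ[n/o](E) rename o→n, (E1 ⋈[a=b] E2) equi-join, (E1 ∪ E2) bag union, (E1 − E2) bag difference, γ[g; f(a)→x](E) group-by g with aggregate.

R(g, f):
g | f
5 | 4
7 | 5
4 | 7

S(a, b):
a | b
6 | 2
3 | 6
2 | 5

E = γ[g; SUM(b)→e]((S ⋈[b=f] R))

Stepwise |·|:
  S → 3
  R → 3
  (S ⋈[b=f] R) → 1
  γ[g; SUM(b)→e]((S ⋈[b=f] R)) → 1

|E| = 1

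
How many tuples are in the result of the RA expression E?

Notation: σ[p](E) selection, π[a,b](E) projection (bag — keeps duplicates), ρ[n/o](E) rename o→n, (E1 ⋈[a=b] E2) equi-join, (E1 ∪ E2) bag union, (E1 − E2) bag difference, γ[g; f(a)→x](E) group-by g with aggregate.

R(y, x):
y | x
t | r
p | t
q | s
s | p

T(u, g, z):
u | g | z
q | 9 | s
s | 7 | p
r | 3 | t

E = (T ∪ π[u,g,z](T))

Per-node cardinality:
  T → 3
  T → 3
  π[u,g,z](T) → 3
  (T ∪ π[u,g,z](T)) → 6

|E| = 6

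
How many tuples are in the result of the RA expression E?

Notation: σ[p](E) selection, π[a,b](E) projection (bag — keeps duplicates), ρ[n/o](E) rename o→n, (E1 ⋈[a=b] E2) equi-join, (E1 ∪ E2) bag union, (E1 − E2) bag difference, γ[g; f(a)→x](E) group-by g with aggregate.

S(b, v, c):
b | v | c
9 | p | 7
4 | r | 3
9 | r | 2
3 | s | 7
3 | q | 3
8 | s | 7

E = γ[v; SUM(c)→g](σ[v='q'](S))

Subexpression sizes:
  S → 6
  σ[v='q'](S) → 1
  γ[v; SUM(c)→g](σ[v='q'](S)) → 1

|E| = 1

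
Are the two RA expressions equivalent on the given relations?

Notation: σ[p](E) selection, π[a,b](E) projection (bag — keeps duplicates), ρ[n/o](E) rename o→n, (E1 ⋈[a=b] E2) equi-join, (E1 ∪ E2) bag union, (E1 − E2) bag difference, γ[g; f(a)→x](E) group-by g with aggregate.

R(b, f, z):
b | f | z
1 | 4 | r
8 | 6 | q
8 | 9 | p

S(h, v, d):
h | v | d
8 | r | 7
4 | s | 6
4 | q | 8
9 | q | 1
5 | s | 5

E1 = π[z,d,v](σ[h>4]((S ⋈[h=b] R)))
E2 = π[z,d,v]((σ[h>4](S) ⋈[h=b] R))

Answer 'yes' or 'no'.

E1 row counts bottom-up:
  S → 5
  R → 3
  (S ⋈[h=b] R) → 2
  σ[h>4]((S ⋈[h=b] R)) → 2
  π[z,d,v](σ[h>4]((S ⋈[h=b] R))) → 2
E2 row counts bottom-up:
  S → 5
  σ[h>4](S) → 3
  R → 3
  (σ[h>4](S) ⋈[h=b] R) → 2
  π[z,d,v]((σ[h>4](S) ⋈[h=b] R)) → 2

E1 and E2 produce the same multiset:
z | d | v
p | 7 | r
q | 7 | r

yes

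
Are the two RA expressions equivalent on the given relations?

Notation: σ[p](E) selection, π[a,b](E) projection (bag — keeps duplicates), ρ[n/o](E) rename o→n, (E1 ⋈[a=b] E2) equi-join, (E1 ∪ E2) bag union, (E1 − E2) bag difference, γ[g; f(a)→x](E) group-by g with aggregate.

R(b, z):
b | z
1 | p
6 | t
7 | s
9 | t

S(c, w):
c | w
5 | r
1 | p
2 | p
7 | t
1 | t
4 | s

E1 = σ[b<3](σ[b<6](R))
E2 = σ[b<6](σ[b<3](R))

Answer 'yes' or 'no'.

E1 subexpression sizes:
  R → 4
  σ[b<6](R) → 1
  σ[b<3](σ[b<6](R)) → 1
E2 subexpression sizes:
  R → 4
  σ[b<3](R) → 1
  σ[b<6](σ[b<3](R)) → 1

E1 and E2 produce the same multiset:
b | z
1 | p

yes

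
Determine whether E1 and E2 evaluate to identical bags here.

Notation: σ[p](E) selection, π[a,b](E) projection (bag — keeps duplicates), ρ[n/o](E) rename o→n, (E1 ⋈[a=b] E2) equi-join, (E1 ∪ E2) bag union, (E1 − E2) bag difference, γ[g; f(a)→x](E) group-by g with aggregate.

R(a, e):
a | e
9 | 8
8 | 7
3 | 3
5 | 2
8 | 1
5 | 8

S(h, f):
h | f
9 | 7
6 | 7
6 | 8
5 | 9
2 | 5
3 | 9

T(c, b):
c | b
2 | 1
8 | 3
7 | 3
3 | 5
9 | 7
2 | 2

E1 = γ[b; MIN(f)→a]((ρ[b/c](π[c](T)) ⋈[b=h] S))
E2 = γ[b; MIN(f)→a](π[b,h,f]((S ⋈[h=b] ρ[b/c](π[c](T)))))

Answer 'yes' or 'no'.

E1 subexpression sizes:
  T → 6
  π[c](T) → 6
  ρ[b/c](π[c](T)) → 6
  S → 6
  (ρ[b/c](π[c](T)) ⋈[b=h] S) → 4
  γ[b; MIN(f)→a]((ρ[b/c](π[c](T)) ⋈[b=h] S)) → 3
E2 subexpression sizes:
  S → 6
  T → 6
  π[c](T) → 6
  ρ[b/c](π[c](T)) → 6
  (S ⋈[h=b] ρ[b/c](π[c](T))) → 4
  π[b,h,f]((S ⋈[h=b] ρ[b/c](π[c](T)))) → 4
  γ[b; MIN(f)→a](π[b,h,f]((S ⋈[h=b] ρ[b/c](π[c](T))))) → 3

E1 and E2 produce the same multiset:
b | a
2 | 5
3 | 9
9 | 7

yes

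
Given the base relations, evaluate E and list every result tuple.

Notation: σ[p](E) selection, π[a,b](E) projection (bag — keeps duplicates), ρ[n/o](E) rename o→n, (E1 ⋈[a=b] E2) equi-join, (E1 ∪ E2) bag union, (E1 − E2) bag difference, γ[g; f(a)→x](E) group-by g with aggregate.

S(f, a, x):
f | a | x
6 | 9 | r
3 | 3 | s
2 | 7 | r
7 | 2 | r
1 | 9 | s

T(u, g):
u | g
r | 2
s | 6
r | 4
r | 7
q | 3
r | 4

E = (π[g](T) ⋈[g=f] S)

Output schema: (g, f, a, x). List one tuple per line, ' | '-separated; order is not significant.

Row counts bottom-up:
  T → 6
  π[g](T) → 6
  S → 5
  (π[g](T) ⋈[g=f] S) → 4

== RESULT ==
g | f | a | x
2 | 2 | 7 | r
3 | 3 | 3 | s
6 | 6 | 9 | r
7 | 7 | 2 | r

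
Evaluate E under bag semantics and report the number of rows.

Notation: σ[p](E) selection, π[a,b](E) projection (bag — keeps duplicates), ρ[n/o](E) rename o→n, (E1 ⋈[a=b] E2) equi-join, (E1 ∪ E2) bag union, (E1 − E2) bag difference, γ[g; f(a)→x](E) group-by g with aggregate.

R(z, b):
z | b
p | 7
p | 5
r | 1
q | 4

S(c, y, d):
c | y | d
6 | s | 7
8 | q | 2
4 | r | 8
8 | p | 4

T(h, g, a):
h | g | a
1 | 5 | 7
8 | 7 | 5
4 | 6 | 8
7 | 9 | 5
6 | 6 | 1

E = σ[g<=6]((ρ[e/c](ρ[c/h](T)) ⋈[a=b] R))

Subexpression sizes:
  T → 5
  ρ[c/h](T) → 5
  ρ[e/c](ρ[c/h](T)) → 5
  R → 4
  (ρ[e/c](ρ[c/h](T)) ⋈[a=b] R) → 4
  σ[g<=6]((ρ[e/c](ρ[c/h](T)) ⋈[a=b] R)) → 2

|E| = 2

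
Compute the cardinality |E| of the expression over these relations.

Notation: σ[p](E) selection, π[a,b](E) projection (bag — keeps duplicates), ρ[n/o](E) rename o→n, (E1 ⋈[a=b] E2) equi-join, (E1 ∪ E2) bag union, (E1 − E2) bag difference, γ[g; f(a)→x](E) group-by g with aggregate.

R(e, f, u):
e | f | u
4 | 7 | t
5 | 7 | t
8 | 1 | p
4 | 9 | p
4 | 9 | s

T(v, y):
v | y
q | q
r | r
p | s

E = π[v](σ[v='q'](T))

Stepwise |·|:
  T → 3
  σ[v='q'](T) → 1
  π[v](σ[v='q'](T)) → 1

|E| = 1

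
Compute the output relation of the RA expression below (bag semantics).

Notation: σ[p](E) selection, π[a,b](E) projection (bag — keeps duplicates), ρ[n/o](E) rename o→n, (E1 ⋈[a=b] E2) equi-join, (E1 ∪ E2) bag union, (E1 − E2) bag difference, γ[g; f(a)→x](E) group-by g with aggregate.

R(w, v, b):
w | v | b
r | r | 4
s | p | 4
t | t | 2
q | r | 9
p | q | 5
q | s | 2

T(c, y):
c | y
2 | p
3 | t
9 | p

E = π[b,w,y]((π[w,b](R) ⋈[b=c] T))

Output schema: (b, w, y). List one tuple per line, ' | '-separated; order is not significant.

Stepwise |·|:
  R → 6
  π[w,b](R) → 6
  T → 3
  (π[w,b](R) ⋈[b=c] T) → 3
  π[b,w,y]((π[w,b](R) ⋈[b=c] T)) → 3

== RESULT ==
b | w | y
2 | q | p
2 | t | p
9 | q | p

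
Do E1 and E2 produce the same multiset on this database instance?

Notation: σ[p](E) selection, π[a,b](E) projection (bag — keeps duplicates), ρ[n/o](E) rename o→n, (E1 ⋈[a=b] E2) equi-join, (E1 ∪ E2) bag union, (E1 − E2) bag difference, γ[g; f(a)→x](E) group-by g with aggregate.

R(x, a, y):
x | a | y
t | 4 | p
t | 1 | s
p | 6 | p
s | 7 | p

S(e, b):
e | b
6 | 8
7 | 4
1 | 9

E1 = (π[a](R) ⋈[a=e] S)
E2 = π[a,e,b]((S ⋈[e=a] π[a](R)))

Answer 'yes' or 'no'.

E1 per-node cardinality:
  R → 4
  π[a](R) → 4
  S → 3
  (π[a](R) ⋈[a=e] S) → 3
E2 per-node cardinality:
  S → 3
  R → 4
  π[a](R) → 4
  (S ⋈[e=a] π[a](R)) → 3
  π[a,e,b]((S ⋈[e=a] π[a](R))) → 3

E1 and E2 produce the same multiset:
a | e | b
1 | 1 | 9
6 | 6 | 8
7 | 7 | 4

yes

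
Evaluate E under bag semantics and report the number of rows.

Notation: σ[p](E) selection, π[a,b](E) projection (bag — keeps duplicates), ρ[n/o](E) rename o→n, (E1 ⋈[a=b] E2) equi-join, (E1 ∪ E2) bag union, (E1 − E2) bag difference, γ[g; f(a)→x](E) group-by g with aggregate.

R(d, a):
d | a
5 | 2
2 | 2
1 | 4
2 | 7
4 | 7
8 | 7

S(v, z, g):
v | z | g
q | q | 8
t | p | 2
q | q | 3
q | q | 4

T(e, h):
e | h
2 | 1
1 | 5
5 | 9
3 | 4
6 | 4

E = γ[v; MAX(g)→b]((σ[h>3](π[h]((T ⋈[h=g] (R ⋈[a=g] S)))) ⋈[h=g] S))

Per-node cardinality:
  T → 5
  R → 6
  S → 4
  (R ⋈[a=g] S) → 3
  (T ⋈[h=g] (R ⋈[a=g] S)) → 2
  π[h]((T ⋈[h=g] (R ⋈[a=g] S))) → 2
  σ[h>3](π[h]((T ⋈[h=g] (R ⋈[a=g] S)))) → 2
  S → 4
  (σ[h>3](π[h]((T ⋈[h=g] (R ⋈[a=g] S)))) ⋈[h=g] S) → 2
  γ[v; MAX(g)→b]((σ[h>3](π[h]((T ⋈[h=g] (R ⋈[a=g] S)))) ⋈[h=g] S)) → 1

|E| = 1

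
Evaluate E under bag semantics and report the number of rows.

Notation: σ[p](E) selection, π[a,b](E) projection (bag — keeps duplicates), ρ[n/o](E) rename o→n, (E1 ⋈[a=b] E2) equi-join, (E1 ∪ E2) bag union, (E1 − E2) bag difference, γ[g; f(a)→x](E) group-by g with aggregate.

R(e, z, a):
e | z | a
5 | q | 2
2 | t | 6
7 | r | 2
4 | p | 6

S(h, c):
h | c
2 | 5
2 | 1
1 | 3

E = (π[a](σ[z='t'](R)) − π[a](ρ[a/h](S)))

Subexpression sizes:
  R → 4
  σ[z='t'](R) → 1
  π[a](σ[z='t'](R)) → 1
  S → 3
  ρ[a/h](S) → 3
  π[a](ρ[a/h](S)) → 3
  (π[a](σ[z='t'](R)) − π[a](ρ[a/h](S))) → 1

|E| = 1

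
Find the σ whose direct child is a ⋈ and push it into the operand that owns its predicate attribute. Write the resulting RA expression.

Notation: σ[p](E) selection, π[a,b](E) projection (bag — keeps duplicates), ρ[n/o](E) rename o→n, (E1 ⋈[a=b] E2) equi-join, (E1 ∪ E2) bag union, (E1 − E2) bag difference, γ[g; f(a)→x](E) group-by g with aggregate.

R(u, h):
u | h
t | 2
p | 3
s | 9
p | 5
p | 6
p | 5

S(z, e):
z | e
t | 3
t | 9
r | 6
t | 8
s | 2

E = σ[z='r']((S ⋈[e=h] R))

σ filters on z, owned by the left side.
E' = (σ[z='r'](S) ⋈[e=h] R)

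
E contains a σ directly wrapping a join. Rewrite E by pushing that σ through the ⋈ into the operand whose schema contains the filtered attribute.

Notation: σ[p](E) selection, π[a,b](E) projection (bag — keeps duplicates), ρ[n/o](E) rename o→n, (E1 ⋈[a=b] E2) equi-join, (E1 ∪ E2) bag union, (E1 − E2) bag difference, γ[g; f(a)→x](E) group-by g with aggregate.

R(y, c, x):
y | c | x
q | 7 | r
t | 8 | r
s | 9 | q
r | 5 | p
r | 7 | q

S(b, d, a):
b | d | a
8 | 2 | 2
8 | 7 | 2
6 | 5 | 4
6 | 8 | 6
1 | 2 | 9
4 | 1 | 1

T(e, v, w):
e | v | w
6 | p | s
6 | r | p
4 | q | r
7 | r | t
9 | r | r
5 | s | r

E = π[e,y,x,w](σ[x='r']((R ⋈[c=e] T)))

σ filters on x, owned by the left side.
E' = π[e,y,x,w]((σ[x='r'](R) ⋈[c=e] T))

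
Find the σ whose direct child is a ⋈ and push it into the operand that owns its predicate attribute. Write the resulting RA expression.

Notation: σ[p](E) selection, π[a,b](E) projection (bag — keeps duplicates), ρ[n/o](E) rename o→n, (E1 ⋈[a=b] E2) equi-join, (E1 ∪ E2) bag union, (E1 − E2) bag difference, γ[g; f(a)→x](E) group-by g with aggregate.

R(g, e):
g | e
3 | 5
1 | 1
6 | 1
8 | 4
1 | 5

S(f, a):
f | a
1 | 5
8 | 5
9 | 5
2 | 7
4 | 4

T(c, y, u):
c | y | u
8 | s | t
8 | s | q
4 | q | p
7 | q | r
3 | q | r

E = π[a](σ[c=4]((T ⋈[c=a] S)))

σ filters on c, owned by the left side.
E' = π[a]((σ[c=4](T) ⋈[c=a] S))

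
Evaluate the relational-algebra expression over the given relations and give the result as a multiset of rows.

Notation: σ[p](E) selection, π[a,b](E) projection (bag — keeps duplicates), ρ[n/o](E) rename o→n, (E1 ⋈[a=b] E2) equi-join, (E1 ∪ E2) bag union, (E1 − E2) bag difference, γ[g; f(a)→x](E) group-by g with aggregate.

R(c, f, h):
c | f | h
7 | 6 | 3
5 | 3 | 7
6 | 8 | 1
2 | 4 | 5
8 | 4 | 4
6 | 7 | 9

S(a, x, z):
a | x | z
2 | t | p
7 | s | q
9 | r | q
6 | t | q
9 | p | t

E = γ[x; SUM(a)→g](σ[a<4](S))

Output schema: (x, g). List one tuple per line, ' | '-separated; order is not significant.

Row counts bottom-up:
  S → 5
  σ[a<4](S) → 1
  γ[x; SUM(a)→g](σ[a<4](S)) → 1

== RESULT ==
x | g
t | 2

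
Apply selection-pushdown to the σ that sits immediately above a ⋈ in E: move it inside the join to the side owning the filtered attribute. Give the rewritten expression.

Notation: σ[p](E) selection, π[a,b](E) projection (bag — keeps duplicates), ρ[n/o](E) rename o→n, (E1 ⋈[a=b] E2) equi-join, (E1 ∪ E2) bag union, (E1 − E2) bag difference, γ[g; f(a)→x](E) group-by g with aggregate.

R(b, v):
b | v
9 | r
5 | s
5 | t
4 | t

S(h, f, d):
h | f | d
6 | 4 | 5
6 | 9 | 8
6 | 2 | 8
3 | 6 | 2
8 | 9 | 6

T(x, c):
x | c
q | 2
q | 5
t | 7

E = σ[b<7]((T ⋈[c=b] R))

σ filters on b, owned by the right side.
E' = (T ⋈[c=b] σ[b<7](R))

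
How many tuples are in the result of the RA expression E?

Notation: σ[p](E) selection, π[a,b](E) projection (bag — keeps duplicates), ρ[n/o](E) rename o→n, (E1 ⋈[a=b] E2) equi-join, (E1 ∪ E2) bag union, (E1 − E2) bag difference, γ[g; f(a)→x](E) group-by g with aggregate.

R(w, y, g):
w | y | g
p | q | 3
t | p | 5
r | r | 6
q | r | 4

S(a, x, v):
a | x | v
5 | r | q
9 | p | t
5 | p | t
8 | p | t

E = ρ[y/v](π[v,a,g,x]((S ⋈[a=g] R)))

Row counts bottom-up:
  S → 4
  R → 4
  (S ⋈[a=g] R) → 2
  π[v,a,g,x]((S ⋈[a=g] R)) → 2
  ρ[y/v](π[v,a,g,x]((S ⋈[a=g] R))) → 2

|E| = 2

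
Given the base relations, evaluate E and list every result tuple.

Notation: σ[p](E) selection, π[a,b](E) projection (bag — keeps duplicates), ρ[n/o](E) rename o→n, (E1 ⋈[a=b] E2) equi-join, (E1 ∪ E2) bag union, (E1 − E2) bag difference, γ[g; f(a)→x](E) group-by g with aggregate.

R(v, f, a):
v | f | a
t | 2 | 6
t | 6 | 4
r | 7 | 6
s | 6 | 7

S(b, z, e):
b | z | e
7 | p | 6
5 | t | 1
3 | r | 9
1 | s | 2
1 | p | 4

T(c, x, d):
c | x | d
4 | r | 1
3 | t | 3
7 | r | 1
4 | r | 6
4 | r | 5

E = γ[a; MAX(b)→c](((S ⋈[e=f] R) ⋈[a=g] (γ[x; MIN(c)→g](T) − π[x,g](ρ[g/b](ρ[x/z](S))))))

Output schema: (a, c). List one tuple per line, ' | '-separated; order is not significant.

Per-node cardinality:
  S → 5
  R → 4
  (S ⋈[e=f] R) → 3
  T → 5
  γ[x; MIN(c)→g](T) → 2
  S → 5
  ρ[x/z](S) → 5
  ρ[g/b](ρ[x/z](S)) → 5
  π[x,g](ρ[g/b](ρ[x/z](S))) → 5
  (γ[x; MIN(c)→g](T) − π[x,g](ρ[g/b](ρ[x/z](S)))) → 2
  ((S ⋈[e=f] R) ⋈[a=g] (γ[x; MIN(c)→g](T) − π[x,g](ρ[g/b](ρ[x/z](S))))) → 1
  γ[a; MAX(b)→c](((S ⋈[e=f] R) ⋈[a=g] (γ[x; MIN(c)→g](T) − π[x,g](ρ[g/b](ρ[x/z](S)))))) → 1

== RESULT ==
a | c
4 | 7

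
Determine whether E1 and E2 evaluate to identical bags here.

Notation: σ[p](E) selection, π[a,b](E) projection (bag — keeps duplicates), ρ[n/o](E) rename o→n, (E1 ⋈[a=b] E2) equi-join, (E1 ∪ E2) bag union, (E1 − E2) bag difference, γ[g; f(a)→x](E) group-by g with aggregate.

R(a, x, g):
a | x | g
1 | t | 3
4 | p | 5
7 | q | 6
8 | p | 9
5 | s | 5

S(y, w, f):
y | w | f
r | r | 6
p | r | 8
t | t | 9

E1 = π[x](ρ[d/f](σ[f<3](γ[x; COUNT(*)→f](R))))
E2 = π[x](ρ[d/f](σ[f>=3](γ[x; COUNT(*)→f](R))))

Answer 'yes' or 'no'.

E1 subexpression sizes:
  R → 5
  γ[x; COUNT(*)→f](R) → 4
  σ[f<3](γ[x; COUNT(*)→f](R)) → 4
  ρ[d/f](σ[f<3](γ[x; COUNT(*)→f](R))) → 4
  π[x](ρ[d/f](σ[f<3](γ[x; COUNT(*)→f](R)))) → 4
E2 subexpression sizes:
  R → 5
  γ[x; COUNT(*)→f](R) → 4
  σ[f>=3](γ[x; COUNT(*)→f](R)) → 0
  ρ[d/f](σ[f>=3](γ[x; COUNT(*)→f](R))) → 0
  π[x](ρ[d/f](σ[f>=3](γ[x; COUNT(*)→f](R)))) → 0

E1 result:
x
p
q
s
t
E2 result:
x
(0 rows)
Witness: ('t',) appears 1× in E1 but 0× in E2.

no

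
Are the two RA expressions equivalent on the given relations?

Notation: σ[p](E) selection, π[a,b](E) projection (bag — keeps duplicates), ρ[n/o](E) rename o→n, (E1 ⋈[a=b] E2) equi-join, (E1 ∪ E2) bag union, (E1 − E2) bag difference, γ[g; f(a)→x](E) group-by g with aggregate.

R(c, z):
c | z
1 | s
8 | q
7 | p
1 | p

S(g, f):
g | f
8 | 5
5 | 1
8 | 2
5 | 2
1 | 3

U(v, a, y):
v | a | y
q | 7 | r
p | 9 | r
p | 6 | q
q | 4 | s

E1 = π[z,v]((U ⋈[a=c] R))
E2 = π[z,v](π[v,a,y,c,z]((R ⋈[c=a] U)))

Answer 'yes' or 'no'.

E1 per-node cardinality:
  U → 4
  R → 4
  (U ⋈[a=c] R) → 1
  π[z,v]((U ⋈[a=c] R)) → 1
E2 per-node cardinality:
  R → 4
  U → 4
  (R ⋈[c=a] U) → 1
  π[v,a,y,c,z]((R ⋈[c=a] U)) → 1
  π[z,v](π[v,a,y,c,z]((R ⋈[c=a] U))) → 1

E1 and E2 produce the same multiset:
z | v
p | q

yes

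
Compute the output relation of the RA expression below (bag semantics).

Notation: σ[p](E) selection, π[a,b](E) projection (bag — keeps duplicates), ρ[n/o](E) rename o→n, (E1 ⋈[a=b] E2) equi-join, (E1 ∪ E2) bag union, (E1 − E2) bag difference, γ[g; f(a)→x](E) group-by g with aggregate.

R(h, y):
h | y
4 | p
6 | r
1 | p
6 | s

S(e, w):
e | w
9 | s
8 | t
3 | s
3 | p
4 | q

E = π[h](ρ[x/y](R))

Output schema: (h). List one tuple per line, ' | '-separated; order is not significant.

Subexpression sizes:
  R → 4
  ρ[x/y](R) → 4
  π[h](ρ[x/y](R)) → 4

== RESULT ==
h
1
4
6
6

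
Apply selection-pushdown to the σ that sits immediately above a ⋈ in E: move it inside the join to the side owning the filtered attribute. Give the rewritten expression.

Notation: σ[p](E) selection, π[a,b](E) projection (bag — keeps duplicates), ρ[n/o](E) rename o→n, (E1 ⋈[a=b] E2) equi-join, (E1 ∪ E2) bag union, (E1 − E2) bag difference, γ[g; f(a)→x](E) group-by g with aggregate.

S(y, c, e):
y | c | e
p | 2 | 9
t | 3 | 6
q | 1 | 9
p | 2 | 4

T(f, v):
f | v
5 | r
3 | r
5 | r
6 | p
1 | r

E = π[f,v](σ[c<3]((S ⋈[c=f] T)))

σ filters on c, owned by the left side.
E' = π[f,v]((σ[c<3](S) ⋈[c=f] T))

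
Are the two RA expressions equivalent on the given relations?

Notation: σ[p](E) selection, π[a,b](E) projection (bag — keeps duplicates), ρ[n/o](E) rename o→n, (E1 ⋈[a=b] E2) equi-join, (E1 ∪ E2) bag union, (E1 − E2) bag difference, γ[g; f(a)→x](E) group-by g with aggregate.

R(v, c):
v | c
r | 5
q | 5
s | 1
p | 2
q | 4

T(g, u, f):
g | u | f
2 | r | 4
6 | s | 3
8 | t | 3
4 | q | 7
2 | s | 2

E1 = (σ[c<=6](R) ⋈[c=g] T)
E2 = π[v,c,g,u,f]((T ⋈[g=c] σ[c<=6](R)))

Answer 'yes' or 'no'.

E1 subexpression sizes:
  R → 5
  σ[c<=6](R) → 5
  T → 5
  (σ[c<=6](R) ⋈[c=g] T) → 3
E2 subexpression sizes:
  T → 5
  R → 5
  σ[c<=6](R) → 5
  (T ⋈[g=c] σ[c<=6](R)) → 3
  π[v,c,g,u,f]((T ⋈[g=c] σ[c<=6](R))) → 3

E1 and E2 produce the same multiset:
v | c | g | u | f
p | 2 | 2 | r | 4
p | 2 | 2 | s | 2
q | 4 | 4 | q | 7

yes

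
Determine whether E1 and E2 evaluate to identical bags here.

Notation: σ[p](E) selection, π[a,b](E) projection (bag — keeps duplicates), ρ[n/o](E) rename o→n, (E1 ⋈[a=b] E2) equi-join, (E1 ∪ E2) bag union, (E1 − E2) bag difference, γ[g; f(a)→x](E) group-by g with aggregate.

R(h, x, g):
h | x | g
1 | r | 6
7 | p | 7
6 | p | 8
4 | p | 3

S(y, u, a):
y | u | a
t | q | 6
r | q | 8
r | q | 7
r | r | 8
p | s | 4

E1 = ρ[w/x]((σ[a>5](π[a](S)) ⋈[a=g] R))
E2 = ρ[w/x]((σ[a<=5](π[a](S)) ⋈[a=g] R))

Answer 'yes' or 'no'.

E1 per-node cardinality:
  S → 5
  π[a](S) → 5
  σ[a>5](π[a](S)) → 4
  R → 4
  (σ[a>5](π[a](S)) ⋈[a=g] R) → 4
  ρ[w/x]((σ[a>5](π[a](S)) ⋈[a=g] R)) → 4
E2 per-node cardinality:
  S → 5
  π[a](S) → 5
  σ[a<=5](π[a](S)) → 1
  R → 4
  (σ[a<=5](π[a](S)) ⋈[a=g] R) → 0
  ρ[w/x]((σ[a<=5](π[a](S)) ⋈[a=g] R)) → 0

E1 result:
a | h | w | g
6 | 1 | r | 6
7 | 7 | p | 7
8 | 6 | p | 8
8 | 6 | p | 8
E2 result:
a | h | w | g
(0 rows)
Witness: (6, 1, 'r', 6) appears 1× in E1 but 0× in E2.

no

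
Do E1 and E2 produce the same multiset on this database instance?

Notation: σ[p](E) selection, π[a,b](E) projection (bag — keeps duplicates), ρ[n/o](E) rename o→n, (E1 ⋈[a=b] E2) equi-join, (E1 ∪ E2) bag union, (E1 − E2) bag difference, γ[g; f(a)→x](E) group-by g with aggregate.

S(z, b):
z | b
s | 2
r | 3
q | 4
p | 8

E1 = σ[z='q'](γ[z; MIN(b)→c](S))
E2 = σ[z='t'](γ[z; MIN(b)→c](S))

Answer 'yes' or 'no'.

E1 row counts bottom-up:
  S → 4
  γ[z; MIN(b)→c](S) → 4
  σ[z='q'](γ[z; MIN(b)→c](S)) → 1
E2 row counts bottom-up:
  S → 4
  γ[z; MIN(b)→c](S) → 4
  σ[z='t'](γ[z; MIN(b)→c](S)) → 0

E1 result:
z | c
q | 4
E2 result:
z | c
(0 rows)
Witness: ('q', 4) appears 1× in E1 but 0× in E2.

no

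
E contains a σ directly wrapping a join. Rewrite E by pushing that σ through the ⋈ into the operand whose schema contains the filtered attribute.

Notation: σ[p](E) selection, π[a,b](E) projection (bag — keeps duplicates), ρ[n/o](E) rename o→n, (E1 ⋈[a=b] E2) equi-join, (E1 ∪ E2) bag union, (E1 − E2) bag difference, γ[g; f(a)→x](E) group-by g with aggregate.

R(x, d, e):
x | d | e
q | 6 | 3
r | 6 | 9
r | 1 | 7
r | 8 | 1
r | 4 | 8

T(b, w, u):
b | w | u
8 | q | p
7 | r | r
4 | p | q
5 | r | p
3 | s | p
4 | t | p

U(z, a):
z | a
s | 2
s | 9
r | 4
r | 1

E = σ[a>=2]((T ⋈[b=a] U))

σ filters on a, owned by the right side.
E' = (T ⋈[b=a] σ[a>=2](U))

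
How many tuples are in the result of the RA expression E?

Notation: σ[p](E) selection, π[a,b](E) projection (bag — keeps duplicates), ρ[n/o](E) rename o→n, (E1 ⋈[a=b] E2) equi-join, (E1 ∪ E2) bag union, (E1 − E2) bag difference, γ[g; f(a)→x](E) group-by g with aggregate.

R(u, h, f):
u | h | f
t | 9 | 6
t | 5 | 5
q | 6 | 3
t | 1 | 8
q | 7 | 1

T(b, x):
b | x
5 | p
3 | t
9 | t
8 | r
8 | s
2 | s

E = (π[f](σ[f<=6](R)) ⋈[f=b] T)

Stepwise |·|:
  R → 5
  σ[f<=6](R) → 4
  π[f](σ[f<=6](R)) → 4
  T → 6
  (π[f](σ[f<=6](R)) ⋈[f=b] T) → 2

|E| = 2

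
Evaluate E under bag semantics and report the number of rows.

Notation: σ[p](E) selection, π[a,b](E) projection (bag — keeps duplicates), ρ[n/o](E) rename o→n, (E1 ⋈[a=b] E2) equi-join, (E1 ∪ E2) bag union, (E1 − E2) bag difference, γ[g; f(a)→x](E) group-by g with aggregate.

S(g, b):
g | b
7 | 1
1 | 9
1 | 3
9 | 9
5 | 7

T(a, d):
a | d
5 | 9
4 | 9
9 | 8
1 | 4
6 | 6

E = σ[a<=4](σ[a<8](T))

Per-node cardinality:
  T → 5
  σ[a<8](T) → 4
  σ[a<=4](σ[a<8](T)) → 2

|E| = 2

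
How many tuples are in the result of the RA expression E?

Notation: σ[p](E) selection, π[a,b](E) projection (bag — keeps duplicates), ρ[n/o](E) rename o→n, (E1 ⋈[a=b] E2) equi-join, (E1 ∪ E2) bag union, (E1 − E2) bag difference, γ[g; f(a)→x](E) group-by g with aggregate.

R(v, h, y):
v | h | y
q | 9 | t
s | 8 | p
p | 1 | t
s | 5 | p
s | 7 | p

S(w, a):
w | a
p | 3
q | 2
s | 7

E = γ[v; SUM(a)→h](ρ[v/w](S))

Stepwise |·|:
  S → 3
  ρ[v/w](S) → 3
  γ[v; SUM(a)→h](ρ[v/w](S)) → 3

|E| = 3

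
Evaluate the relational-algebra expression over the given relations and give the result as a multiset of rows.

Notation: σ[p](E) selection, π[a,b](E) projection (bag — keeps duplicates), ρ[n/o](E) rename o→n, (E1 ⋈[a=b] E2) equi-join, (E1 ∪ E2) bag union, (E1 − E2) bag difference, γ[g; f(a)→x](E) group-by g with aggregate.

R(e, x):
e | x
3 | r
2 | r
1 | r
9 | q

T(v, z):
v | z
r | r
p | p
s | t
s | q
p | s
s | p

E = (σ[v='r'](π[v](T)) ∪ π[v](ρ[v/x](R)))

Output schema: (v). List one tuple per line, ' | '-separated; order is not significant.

Stepwise |·|:
  T → 6
  π[v](T) → 6
  σ[v='r'](π[v](T)) → 1
  R → 4
  ρ[v/x](R) → 4
  π[v](ρ[v/x](R)) → 4
  (σ[v='r'](π[v](T)) ∪ π[v](ρ[v/x](R))) → 5

== RESULT ==
v
q
r
r
r
r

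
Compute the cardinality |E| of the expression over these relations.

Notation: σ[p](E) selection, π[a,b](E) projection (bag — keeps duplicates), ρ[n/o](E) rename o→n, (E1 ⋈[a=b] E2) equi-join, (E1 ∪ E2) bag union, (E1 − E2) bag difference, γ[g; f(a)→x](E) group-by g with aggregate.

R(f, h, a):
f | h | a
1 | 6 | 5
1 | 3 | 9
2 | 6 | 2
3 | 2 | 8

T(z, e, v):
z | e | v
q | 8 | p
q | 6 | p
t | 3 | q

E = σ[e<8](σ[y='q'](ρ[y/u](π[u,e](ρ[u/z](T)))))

Subexpression sizes:
  T → 3
  ρ[u/z](T) → 3
  π[u,e](ρ[u/z](T)) → 3
  ρ[y/u](π[u,e](ρ[u/z](T))) → 3
  σ[y='q'](ρ[y/u](π[u,e](ρ[u/z](T)))) → 2
  σ[e<8](σ[y='q'](ρ[y/u](π[u,e](ρ[u/z](T))))) → 1

|E| = 1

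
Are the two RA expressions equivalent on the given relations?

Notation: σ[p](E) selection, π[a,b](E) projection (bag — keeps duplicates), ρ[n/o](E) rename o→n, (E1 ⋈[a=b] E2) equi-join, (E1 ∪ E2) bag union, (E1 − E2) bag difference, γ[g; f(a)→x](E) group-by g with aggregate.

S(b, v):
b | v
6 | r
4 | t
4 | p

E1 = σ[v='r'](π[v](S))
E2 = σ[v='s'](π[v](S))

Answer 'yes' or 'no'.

E1 row counts bottom-up:
  S → 3
  π[v](S) → 3
  σ[v='r'](π[v](S)) → 1
E2 row counts bottom-up:
  S → 3
  π[v](S) → 3
  σ[v='s'](π[v](S)) → 0

E1 result:
v
r
E2 result:
v
(0 rows)
Witness: ('r',) appears 1× in E1 but 0× in E2.

no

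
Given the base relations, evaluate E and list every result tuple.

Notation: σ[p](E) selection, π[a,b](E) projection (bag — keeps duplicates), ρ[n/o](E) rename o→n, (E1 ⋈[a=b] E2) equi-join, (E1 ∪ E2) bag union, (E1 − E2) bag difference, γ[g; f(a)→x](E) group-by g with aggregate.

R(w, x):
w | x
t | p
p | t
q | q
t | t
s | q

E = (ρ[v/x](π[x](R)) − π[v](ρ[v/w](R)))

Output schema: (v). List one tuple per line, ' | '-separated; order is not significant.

Subexpression sizes:
  R → 5
  π[x](R) → 5
  ρ[v/x](π[x](R)) → 5
  R → 5
  ρ[v/w](R) → 5
  π[v](ρ[v/w](R)) → 5
  (ρ[v/x](π[x](R)) − π[v](ρ[v/w](R))) → 1

== RESULT ==
v
q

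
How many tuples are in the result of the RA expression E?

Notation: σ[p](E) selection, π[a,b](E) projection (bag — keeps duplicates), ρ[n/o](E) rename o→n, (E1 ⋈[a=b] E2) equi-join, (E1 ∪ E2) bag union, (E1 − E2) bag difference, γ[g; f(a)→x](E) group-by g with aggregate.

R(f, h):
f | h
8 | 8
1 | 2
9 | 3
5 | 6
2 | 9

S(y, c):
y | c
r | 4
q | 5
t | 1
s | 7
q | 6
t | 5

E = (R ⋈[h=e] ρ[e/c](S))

Per-node cardinality:
  R → 5
  S → 6
  ρ[e/c](S) → 6
  (R ⋈[h=e] ρ[e/c](S)) → 1

|E| = 1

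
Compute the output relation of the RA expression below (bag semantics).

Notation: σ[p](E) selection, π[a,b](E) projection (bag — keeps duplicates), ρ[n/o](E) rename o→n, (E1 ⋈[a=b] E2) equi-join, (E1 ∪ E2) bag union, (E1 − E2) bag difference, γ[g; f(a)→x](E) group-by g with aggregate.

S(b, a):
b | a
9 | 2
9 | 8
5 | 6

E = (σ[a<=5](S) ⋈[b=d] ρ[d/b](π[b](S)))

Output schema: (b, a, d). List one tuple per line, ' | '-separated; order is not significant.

Per-node cardinality:
  S → 3
  σ[a<=5](S) → 1
  S → 3
  π[b](S) → 3
  ρ[d/b](π[b](S)) → 3
  (σ[a<=5](S) ⋈[b=d] ρ[d/b](π[b](S))) → 2

== RESULT ==
b | a | d
9 | 2 | 9
9 | 2 | 9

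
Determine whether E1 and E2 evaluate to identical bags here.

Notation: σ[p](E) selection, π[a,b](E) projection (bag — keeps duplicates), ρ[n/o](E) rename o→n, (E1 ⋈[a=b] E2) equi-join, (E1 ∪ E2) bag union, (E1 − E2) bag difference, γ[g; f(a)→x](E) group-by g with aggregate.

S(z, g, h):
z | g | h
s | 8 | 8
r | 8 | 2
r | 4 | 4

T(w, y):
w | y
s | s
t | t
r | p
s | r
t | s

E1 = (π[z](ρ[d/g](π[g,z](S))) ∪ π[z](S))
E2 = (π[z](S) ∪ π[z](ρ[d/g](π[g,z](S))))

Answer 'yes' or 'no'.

E1 row counts bottom-up:
  S → 3
  π[g,z](S) → 3
  ρ[d/g](π[g,z](S)) → 3
  π[z](ρ[d/g](π[g,z](S))) → 3
  S → 3
  π[z](S) → 3
  (π[z](ρ[d/g](π[g,z](S))) ∪ π[z](S)) → 6
E2 row counts bottom-up:
  S → 3
  π[z](S) → 3
  S → 3
  π[g,z](S) → 3
  ρ[d/g](π[g,z](S)) → 3
  π[z](ρ[d/g](π[g,z](S))) → 3
  (π[z](S) ∪ π[z](ρ[d/g](π[g,z](S)))) → 6

E1 and E2 produce the same multiset:
z
r
r
r
r
s
s

yes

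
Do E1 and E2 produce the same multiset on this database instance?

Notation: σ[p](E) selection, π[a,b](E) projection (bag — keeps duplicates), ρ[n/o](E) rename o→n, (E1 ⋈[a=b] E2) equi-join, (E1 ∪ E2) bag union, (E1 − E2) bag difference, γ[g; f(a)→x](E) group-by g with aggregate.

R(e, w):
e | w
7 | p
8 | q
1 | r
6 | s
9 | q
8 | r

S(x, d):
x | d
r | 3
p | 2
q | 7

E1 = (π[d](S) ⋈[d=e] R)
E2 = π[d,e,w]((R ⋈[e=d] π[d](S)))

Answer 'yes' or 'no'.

E1 row counts bottom-up:
  S → 3
  π[d](S) → 3
  R → 6
  (π[d](S) ⋈[d=e] R) → 1
E2 row counts bottom-up:
  R → 6
  S → 3
  π[d](S) → 3
  (R ⋈[e=d] π[d](S)) → 1
  π[d,e,w]((R ⋈[e=d] π[d](S))) → 1

E1 and E2 produce the same multiset:
d | e | w
7 | 7 | p

yes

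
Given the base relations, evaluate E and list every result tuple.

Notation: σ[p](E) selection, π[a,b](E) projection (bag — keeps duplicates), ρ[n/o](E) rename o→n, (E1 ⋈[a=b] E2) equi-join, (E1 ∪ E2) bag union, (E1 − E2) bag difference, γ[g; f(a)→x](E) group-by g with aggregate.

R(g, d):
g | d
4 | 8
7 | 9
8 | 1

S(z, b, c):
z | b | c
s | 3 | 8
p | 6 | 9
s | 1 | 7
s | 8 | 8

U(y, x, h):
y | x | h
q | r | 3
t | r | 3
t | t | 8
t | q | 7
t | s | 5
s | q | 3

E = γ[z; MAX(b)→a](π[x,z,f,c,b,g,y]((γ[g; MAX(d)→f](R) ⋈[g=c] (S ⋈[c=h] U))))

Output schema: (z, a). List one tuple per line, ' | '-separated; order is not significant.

Row counts bottom-up:
  R → 3
  γ[g; MAX(d)→f](R) → 3
  S → 4
  U → 6
  (S ⋈[c=h] U) → 3
  (γ[g; MAX(d)→f](R) ⋈[g=c] (S ⋈[c=h] U)) → 3
  π[x,z,f,c,b,g,y]((γ[g; MAX(d)→f](R) ⋈[g=c] (S ⋈[c=h] U))) → 3
  γ[z; MAX(b)→a](π[x,z,f,c,b,g,y]((γ[g; MAX(d)→f](R) ⋈[g=c] (S ⋈[c=h] U)))) → 1

== RESULT ==
z | a
s | 8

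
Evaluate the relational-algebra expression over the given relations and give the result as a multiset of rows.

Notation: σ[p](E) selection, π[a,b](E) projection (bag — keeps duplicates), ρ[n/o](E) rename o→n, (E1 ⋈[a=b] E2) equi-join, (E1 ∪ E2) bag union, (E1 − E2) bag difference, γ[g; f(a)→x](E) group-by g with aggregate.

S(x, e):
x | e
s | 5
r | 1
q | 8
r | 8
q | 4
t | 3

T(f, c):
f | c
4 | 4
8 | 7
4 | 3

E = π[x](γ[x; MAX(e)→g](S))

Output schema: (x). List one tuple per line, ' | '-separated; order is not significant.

Stepwise |·|:
  S → 6
  γ[x; MAX(e)→g](S) → 4
  π[x](γ[x; MAX(e)→g](S)) → 4

== RESULT ==
x
q
r
s
t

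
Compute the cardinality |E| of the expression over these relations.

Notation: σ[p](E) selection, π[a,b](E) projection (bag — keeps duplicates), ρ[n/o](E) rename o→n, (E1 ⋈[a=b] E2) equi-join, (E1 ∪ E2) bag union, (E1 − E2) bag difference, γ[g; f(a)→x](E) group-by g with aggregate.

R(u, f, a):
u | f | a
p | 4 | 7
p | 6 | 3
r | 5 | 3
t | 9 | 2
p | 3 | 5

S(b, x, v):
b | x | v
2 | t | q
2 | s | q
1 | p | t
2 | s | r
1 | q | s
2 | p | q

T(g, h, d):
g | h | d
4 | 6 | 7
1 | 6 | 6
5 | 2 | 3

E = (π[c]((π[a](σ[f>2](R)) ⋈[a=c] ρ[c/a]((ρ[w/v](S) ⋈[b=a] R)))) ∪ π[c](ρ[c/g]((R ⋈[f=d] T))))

Row counts bottom-up:
  R → 5
  σ[f>2](R) → 5
  π[a](σ[f>2](R)) → 5
  S → 6
  ρ[w/v](S) → 6
  R → 5
  (ρ[w/v](S) ⋈[b=a] R) → 4
  ρ[c/a]((ρ[w/v](S) ⋈[b=a] R)) → 4
  (π[a](σ[f>2](R)) ⋈[a=c] ρ[c/a]((ρ[w/v](S) ⋈[b=a] R))) → 4
  π[c]((π[a](σ[f>2](R)) ⋈[a=c] ρ[c/a]((ρ[w/v](S) ⋈[b=a] R)))) → 4
  R → 5
  T → 3
  (R ⋈[f=d] T) → 2
  ρ[c/g]((R ⋈[f=d] T)) → 2
  π[c](ρ[c/g]((R ⋈[f=d] T))) → 2
  (π[c]((π[a](σ[f>2](R)) ⋈[a=c] ρ[c/a]((ρ[w/v](S) ⋈[b=a] R)))) ∪ π[c](ρ[c/g]((R ⋈[f=d] T)))) → 6

|E| = 6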